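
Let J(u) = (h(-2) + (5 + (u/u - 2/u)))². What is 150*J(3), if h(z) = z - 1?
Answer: 2450/3 ≈ 816.67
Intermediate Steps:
h(z) = -1 + z
J(u) = (3 - 2/u)² (J(u) = ((-1 - 2) + (5 + (u/u - 2/u)))² = (-3 + (5 + (1 - 2/u)))² = (-3 + (6 - 2/u))² = (3 - 2/u)²)
150*J(3) = 150*((-2 + 3*3)²/3²) = 150*((-2 + 9)²/9) = 150*((⅑)*7²) = 150*((⅑)*49) = 150*(49/9) = 2450/3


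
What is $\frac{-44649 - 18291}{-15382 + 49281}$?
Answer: $- \frac{62940}{33899} \approx -1.8567$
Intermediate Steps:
$\frac{-44649 - 18291}{-15382 + 49281} = - \frac{62940}{33899}$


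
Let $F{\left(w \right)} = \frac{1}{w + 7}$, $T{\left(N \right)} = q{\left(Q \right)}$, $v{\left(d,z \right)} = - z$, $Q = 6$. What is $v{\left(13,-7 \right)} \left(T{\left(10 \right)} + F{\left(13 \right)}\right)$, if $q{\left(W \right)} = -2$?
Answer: $- \frac{273}{20} \approx -13.65$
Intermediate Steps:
$T{\left(N \right)} = -2$
$F{\left(w \right)} = \frac{1}{7 + w}$
$v{\left(13,-7 \right)} \left(T{\left(10 \right)} + F{\left(13 \right)}\right) = \left(-1\right) \left(-7\right) \left(-2 + \frac{1}{7 + 13}\right) = 7 \left(-2 + \frac{1}{20}\right) = 7 \left(- \frac{39}{20}\right) = - \frac{273}{20}$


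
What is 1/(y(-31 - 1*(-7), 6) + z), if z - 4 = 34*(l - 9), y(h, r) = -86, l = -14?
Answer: -1/864 ≈ -0.0011574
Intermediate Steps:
z = -778 (z = 4 + 34*(-14 - 9) = 4 + 34*(-23) = 4 - 782 = -778)
1/(y(-31 - 1*(-7), 6) + z) = 1/(-86 - 778) = 1/(-864) = -1/864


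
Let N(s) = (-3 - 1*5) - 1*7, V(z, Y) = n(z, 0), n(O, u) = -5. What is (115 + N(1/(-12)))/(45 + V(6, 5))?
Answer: 5/2 ≈ 2.5000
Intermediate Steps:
V(z, Y) = -5
N(s) = -15 (N(s) = (-3 - 5) - 7 = -8 - 7 = -15)
(115 + N(1/(-12)))/(45 + V(6, 5)) = (115 - 15)/(45 - 5) = 100/40 = (1/40)*100 = 5/2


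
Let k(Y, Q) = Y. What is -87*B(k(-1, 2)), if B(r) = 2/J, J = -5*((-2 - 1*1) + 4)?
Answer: 174/5 ≈ 34.800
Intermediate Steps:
J = -5 (J = -5*((-2 - 1) + 4) = -5*(-3 + 4) = -5*1 = -5)
B(r) = -⅖ (B(r) = 2/(-5) = 2*(-⅕) = -⅖)
-87*B(k(-1, 2)) = -87*(-⅖) = 174/5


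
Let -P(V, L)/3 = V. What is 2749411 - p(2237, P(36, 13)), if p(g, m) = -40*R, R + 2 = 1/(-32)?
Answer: 10997319/4 ≈ 2.7493e+6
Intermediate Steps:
R = -65/32 (R = -2 + 1/(-32) = -2 - 1/32 = -65/32 ≈ -2.0313)
P(V, L) = -3*V
p(g, m) = 325/4 (p(g, m) = -40*(-65/32) = 325/4)
2749411 - p(2237, P(36, 13)) = 2749411 - 1*325/4 = 2749411 - 325/4 = 10997319/4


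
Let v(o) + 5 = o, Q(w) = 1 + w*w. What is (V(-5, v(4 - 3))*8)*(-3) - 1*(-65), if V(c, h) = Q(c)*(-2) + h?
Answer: 1409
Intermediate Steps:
Q(w) = 1 + w**2
v(o) = -5 + o
V(c, h) = -2 + h - 2*c**2 (V(c, h) = (1 + c**2)*(-2) + h = (-2 - 2*c**2) + h = -2 + h - 2*c**2)
(V(-5, v(4 - 3))*8)*(-3) - 1*(-65) = ((-2 + (-5 + (4 - 3)) - 2*(-5)**2)*8)*(-3) - 1*(-65) = ((-2 + (-5 + 1) - 2*25)*8)*(-3) + 65 = ((-2 - 4 - 50)*8)*(-3) + 65 = -56*8*(-3) + 65 = -448*(-3) + 65 = 1344 + 65 = 1409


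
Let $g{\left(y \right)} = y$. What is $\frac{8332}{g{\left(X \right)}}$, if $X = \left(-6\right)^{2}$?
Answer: $\frac{2083}{9} \approx 231.44$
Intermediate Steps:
$X = 36$
$\frac{8332}{g{\left(X \right)}} = \frac{8332}{36} = 8332 \cdot \frac{1}{36} = \frac{2083}{9}$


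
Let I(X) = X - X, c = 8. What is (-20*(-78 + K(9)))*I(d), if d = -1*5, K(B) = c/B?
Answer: 0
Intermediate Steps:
K(B) = 8/B
d = -5
I(X) = 0
(-20*(-78 + K(9)))*I(d) = -20*(-78 + 8/9)*0 = -20*(-694/9)*0 = (13880/9)*0 = 0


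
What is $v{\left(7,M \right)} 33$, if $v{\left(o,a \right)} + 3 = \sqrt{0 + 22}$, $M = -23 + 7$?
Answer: $-99 + 33 \sqrt{22} \approx 55.784$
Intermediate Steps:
$M = -16$
$v{\left(o,a \right)} = -3 + \sqrt{22}$ ($v{\left(o,a \right)} = -3 + \sqrt{0 + 22} = -3 + \sqrt{22}$)
$v{\left(7,M \right)} 33 = \left(-3 + \sqrt{22}\right) 33 = -99 + 33 \sqrt{22}$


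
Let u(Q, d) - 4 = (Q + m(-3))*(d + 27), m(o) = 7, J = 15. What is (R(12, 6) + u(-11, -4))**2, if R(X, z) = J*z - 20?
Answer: 324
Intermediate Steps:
u(Q, d) = 4 + (7 + Q)*(27 + d) (u(Q, d) = 4 + (Q + 7)*(d + 27) = 4 + (7 + Q)*(27 + d))
R(X, z) = -20 + 15*z (R(X, z) = 15*z - 20 = -20 + 15*z)
(R(12, 6) + u(-11, -4))**2 = ((-20 + 15*6) + (193 + 7*(-4) + 27*(-11) - 11*(-4)))**2 = ((-20 + 90) + (193 - 28 - 297 + 44))**2 = (70 - 88)**2 = (-18)**2 = 324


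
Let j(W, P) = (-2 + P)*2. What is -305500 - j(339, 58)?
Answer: -305612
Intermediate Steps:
j(W, P) = -4 + 2*P
-305500 - j(339, 58) = -305500 - (-4 + 2*58) = -305500 - (-4 + 116) = -305500 - 1*112 = -305500 - 112 = -305612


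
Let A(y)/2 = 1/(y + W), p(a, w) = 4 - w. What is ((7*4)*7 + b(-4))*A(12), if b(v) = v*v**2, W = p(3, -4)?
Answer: 66/5 ≈ 13.200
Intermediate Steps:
W = 8 (W = 4 - 1*(-4) = 4 + 4 = 8)
b(v) = v**3
A(y) = 2/(8 + y) (A(y) = 2/(y + 8) = 2/(8 + y))
((7*4)*7 + b(-4))*A(12) = ((7*4)*7 + (-4)**3)*(2/(8 + 12)) = (28*7 - 64)*(2/20) = (196 - 64)*(2*(1/20)) = 132*(1/10) = 66/5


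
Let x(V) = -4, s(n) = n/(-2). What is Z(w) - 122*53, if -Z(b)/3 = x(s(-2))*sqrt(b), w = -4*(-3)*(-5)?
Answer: -6466 + 24*I*sqrt(15) ≈ -6466.0 + 92.952*I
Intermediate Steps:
w = -60 (w = 12*(-5) = -60)
s(n) = -n/2 (s(n) = n*(-1/2) = -n/2)
Z(b) = 12*sqrt(b) (Z(b) = -(-12)*sqrt(b) = 12*sqrt(b))
Z(w) - 122*53 = 12*sqrt(-60) - 122*53 = 12*(2*I*sqrt(15)) - 6466 = 24*I*sqrt(15) - 6466 = -6466 + 24*I*sqrt(15)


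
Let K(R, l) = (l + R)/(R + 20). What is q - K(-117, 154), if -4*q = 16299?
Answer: -1580855/388 ≈ -4074.4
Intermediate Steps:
q = -16299/4 (q = -¼*16299 = -16299/4 ≈ -4074.8)
K(R, l) = (R + l)/(20 + R)
q - K(-117, 154) = -16299/4 - (-117 + 154)/(20 - 117) = -16299/4 - 37/(-97) = -16299/4 - (-1)*37/97 = -16299/4 - 1*(-37/97) = -16299/4 + 37/97 = -1580855/388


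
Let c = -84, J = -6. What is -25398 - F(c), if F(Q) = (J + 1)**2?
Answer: -25423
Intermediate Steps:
F(Q) = 25 (F(Q) = (-6 + 1)**2 = (-5)**2 = 25)
-25398 - F(c) = -25398 - 1*25 = -25398 - 25 = -25423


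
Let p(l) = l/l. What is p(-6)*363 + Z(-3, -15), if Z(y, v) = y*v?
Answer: 408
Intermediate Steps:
p(l) = 1
Z(y, v) = v*y
p(-6)*363 + Z(-3, -15) = 1*363 - 15*(-3) = 363 + 45 = 408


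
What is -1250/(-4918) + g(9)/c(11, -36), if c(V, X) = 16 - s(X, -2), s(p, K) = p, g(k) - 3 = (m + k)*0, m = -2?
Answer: 39877/127868 ≈ 0.31186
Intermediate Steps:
g(k) = 3 (g(k) = 3 + (-2 + k)*0 = 3 + 0 = 3)
c(V, X) = 16 - X
-1250/(-4918) + g(9)/c(11, -36) = -1250/(-4918) + 3/(16 - 1*(-36)) = -1250*(-1/4918) + 3/(16 + 36) = 625/2459 + 3/52 = 39877/127868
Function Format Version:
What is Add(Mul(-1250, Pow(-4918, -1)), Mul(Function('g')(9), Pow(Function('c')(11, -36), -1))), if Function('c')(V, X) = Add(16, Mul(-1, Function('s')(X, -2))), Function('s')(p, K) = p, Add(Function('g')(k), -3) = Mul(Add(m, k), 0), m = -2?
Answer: Rational(39877, 127868) ≈ 0.31186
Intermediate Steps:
Function('g')(k) = 3 (Function('g')(k) = Add(3, Mul(Add(-2, k), 0)) = Add(3, 0) = 3)
Function('c')(V, X) = Add(16, Mul(-1, X))
Add(Mul(-1250, Pow(-4918, -1)), Mul(Function('g')(9), Pow(Function('c')(11, -36), -1))) = Add(Mul(-1250, Pow(-4918, -1)), Mul(3, Pow(Add(16, Mul(-1, -36)), -1))) = Add(Mul(-1250, Rational(-1, 4918)), Mul(3, Pow(Add(16, 36), -1))) = Add(Rational(625, 2459), Mul(3, Pow(52, -1))) = Add(Rational(625, 2459), Mul(3, Rational(1, 52))) = Add(Rational(625, 2459), Rational(3, 52)) = Rational(39877, 127868)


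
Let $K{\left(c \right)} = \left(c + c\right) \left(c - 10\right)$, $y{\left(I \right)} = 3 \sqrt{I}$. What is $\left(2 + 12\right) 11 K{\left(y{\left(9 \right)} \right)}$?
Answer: $-2772$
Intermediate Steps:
$K{\left(c \right)} = 2 c \left(-10 + c\right)$
$\left(2 + 12\right) 11 K{\left(y{\left(9 \right)} \right)} = \left(2 + 12\right) 11 \cdot 2 \cdot 3 \sqrt{9} \left(-10 + 3 \sqrt{9}\right) = 14 \cdot 11 \cdot 2 \cdot 3 \cdot 3 \left(-10 + 3 \cdot 3\right) = 154 \cdot 2 \cdot 9 \left(-10 + 9\right) = 154 \cdot 2 \cdot 9 \left(-1\right) = 154 \left(-18\right) = -2772$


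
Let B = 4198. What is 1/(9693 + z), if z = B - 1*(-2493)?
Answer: 1/16384 ≈ 6.1035e-5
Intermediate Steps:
z = 6691 (z = 4198 - 1*(-2493) = 4198 + 2493 = 6691)
1/(9693 + z) = 1/(9693 + 6691) = 1/16384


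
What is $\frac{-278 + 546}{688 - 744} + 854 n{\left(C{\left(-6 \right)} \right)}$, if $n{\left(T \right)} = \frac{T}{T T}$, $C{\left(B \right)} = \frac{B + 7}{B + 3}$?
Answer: $- \frac{35935}{14} \approx -2566.8$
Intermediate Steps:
$C{\left(B \right)} = \frac{7 + B}{3 + B}$
$n{\left(T \right)} = \frac{1}{T}$ ($n{\left(T \right)} = \frac{T}{T^{2}} = \frac{1}{T}$)
$\frac{-278 + 546}{688 - 744} + 854 n{\left(C{\left(-6 \right)} \right)} = \frac{-278 + 546}{688 - 744} + \frac{854}{\frac{1}{3 - 6} \left(7 - 6\right)} = \frac{268}{-56} + \frac{854}{\frac{1}{-3} \cdot 1} = 268 \left(- \frac{1}{56}\right) + \frac{854}{\left(- \frac{1}{3}\right) 1} = - \frac{67}{14} + \frac{854}{- \frac{1}{3}} = - \frac{67}{14} + 854 \left(-3\right) = - \frac{67}{14} - 2562 = - \frac{35935}{14}$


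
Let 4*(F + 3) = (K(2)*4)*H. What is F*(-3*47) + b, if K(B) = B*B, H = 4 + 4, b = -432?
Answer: -4521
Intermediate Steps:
H = 8
K(B) = B**2
F = 29 (F = -3 + ((2**2*4)*8)/4 = -3 + ((4*4)*8)/4 = -3 + (16*8)/4 = -3 + (1/4)*128 = -3 + 32 = 29)
F*(-3*47) + b = 29*(-3*47) - 432 = 29*(-141) - 432 = -4089 - 432 = -4521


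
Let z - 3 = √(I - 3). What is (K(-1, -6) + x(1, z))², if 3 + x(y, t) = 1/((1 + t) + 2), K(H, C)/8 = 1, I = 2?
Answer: 36480/1369 - 382*I/1369 ≈ 26.647 - 0.27904*I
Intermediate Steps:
K(H, C) = 8 (K(H, C) = 8*1 = 8)
z = 3 + I (z = 3 + √(2 - 3) = 3 + √(-1) = 3 + I ≈ 3.0 + 1.0*I)
x(y, t) = -3 + 1/(3 + t) (x(y, t) = -3 + 1/((1 + t) + 2) = -3 + 1/(3 + t))
(K(-1, -6) + x(1, z))² = (8 + (-8 - 3*(3 + I))/(3 + (3 + I)))² = (8 + (-8 + (-9 - 3*I))/(6 + I))² = (8 + ((6 - I)/37)*(-17 - 3*I))² = (8 + (-17 - 3*I)*(6 - I)/37)²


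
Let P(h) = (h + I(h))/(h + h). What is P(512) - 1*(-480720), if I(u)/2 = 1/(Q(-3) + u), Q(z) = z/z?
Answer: 126264123649/262656 ≈ 4.8072e+5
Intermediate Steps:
Q(z) = 1
I(u) = 2/(1 + u)
P(h) = (h + 2/(1 + h))/(2*h) (P(h) = (h + 2/(1 + h))/(h + h) = (h + 2/(1 + h))/((2*h)) = (h + 2/(1 + h))*(1/(2*h)) = (h + 2/(1 + h))/(2*h))
P(512) - 1*(-480720) = (1/2)*(2 + 512*(1 + 512))/(512*(1 + 512)) - 1*(-480720) = (1/2)*(1/512)*(2 + 512*513)/513 + 480720 = (1/2)*(1/512)*(1/513)*(2 + 262656) + 480720 = (1/2)*(1/512)*(1/513)*262658 + 480720 = 131329/262656 + 480720 = 126264123649/262656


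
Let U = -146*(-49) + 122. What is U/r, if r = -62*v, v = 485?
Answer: -3638/15035 ≈ -0.24197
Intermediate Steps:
r = -30070 (r = -62*485 = -30070)
U = 7276 (U = 7154 + 122 = 7276)
U/r = 7276/(-30070) = 7276*(-1/30070) = -3638/15035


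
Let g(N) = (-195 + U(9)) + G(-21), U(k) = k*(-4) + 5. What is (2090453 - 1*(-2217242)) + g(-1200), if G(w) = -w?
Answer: 4307490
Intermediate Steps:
U(k) = 5 - 4*k (U(k) = -4*k + 5 = 5 - 4*k)
g(N) = -205 (g(N) = (-195 + (5 - 4*9)) - 1*(-21) = (-195 + (5 - 36)) + 21 = (-195 - 31) + 21 = -226 + 21 = -205)
(2090453 - 1*(-2217242)) + g(-1200) = (2090453 - 1*(-2217242)) - 205 = (2090453 + 2217242) - 205 = 4307695 - 205 = 4307490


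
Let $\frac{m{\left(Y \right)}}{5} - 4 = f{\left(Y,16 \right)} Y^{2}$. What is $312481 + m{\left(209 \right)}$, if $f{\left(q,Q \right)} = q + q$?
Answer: $91605791$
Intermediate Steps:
$f{\left(q,Q \right)} = 2 q$
$m{\left(Y \right)} = 20 + 10 Y^{3}$ ($m{\left(Y \right)} = 20 + 5 \cdot 2 Y Y^{2} = 20 + 5 \cdot 2 Y^{3} = 20 + 10 Y^{3}$)
$312481 + m{\left(209 \right)} = 312481 + \left(20 + 10 \cdot 209^{3}\right) = 312481 + \left(20 + 10 \cdot 9129329\right) = 312481 + \left(20 + 91293290\right) = 312481 + 91293310 = 91605791$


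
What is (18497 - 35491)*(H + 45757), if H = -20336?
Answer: -432004474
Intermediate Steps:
(18497 - 35491)*(H + 45757) = (18497 - 35491)*(-20336 + 45757) = -16994*25421 = -432004474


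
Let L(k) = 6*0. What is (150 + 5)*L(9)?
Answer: 0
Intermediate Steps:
L(k) = 0
(150 + 5)*L(9) = (150 + 5)*0 = 155*0 = 0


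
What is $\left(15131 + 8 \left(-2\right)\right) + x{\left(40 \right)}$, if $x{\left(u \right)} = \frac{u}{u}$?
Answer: $15116$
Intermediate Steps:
$x{\left(u \right)} = 1$
$\left(15131 + 8 \left(-2\right)\right) + x{\left(40 \right)} = \left(15131 + 8 \left(-2\right)\right) + 1 = \left(15131 - 16\right) + 1 = 15115 + 1 = 15116$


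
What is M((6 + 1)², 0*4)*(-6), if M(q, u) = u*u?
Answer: 0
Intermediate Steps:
M(q, u) = u²
M((6 + 1)², 0*4)*(-6) = (0*4)²*(-6) = 0²*(-6) = 0*(-6) = 0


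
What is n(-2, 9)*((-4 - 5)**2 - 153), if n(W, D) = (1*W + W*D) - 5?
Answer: 1800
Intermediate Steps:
n(W, D) = -5 + W + D*W (n(W, D) = (W + D*W) - 5 = -5 + W + D*W)
n(-2, 9)*((-4 - 5)**2 - 153) = (-5 - 2 + 9*(-2))*((-4 - 5)**2 - 153) = (-5 - 2 - 18)*((-9)**2 - 153) = -25*(81 - 153) = -25*(-72) = 1800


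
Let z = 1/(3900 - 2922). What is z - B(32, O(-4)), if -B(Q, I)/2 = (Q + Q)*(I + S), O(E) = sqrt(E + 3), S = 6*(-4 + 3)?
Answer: -751103/978 + 128*I ≈ -768.0 + 128.0*I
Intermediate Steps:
S = -6 (S = 6*(-1) = -6)
O(E) = sqrt(3 + E)
B(Q, I) = -4*Q*(-6 + I) (B(Q, I) = -2*(Q + Q)*(I - 6) = -2*2*Q*(-6 + I) = -4*Q*(-6 + I))
z = 1/978 ≈ 0.0010225
z - B(32, O(-4)) = 1/978 - 4*32*(6 - sqrt(3 - 4)) = 1/978 - 4*32*(6 - sqrt(-1)) = 1/978 - 4*32*(6 - I) = 1/978 - (768 - 128*I) = 1/978 + (-768 + 128*I) = -751103/978 + 128*I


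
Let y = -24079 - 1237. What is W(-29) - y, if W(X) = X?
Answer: 25287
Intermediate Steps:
y = -25316
W(-29) - y = -29 - 1*(-25316) = -29 + 25316 = 25287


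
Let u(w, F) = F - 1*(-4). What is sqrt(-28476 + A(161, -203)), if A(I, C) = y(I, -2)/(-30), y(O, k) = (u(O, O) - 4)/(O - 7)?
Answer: I*sqrt(3101040195)/330 ≈ 168.75*I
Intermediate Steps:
u(w, F) = 4 + F (u(w, F) = F + 4 = 4 + F)
y(O, k) = O/(-7 + O) (y(O, k) = ((4 + O) - 4)/(O - 7) = O/(-7 + O))
A(I, C) = -I/(30*(-7 + I)) (A(I, C) = (I/(-7 + I))/(-30) = (I/(-7 + I))*(-1/30) = -I/(30*(-7 + I)))
sqrt(-28476 + A(161, -203)) = sqrt(-28476 - 1*161/(-210 + 30*161)) = sqrt(-28476 - 1*161/(-210 + 4830)) = sqrt(-28476 - 1*161/4620) = sqrt(-28476 - 1*161*1/4620) = sqrt(-28476 - 23/660) = sqrt(-18794183/660) = I*sqrt(3101040195)/330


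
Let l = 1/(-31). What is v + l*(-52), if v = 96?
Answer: 3028/31 ≈ 97.677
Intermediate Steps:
l = -1/31 ≈ -0.032258
v + l*(-52) = 96 - 1/31*(-52) = 96 + 52/31 = 3028/31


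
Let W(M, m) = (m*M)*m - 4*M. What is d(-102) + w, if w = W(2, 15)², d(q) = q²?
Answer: 205768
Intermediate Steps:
W(M, m) = -4*M + M*m² (W(M, m) = (M*m)*m - 4*M = M*m² - 4*M = -4*M + M*m²)
w = 195364 (w = (2*(-4 + 15²))² = (2*(-4 + 225))² = (2*221)² = 442² = 195364)
d(-102) + w = (-102)² + 195364 = 10404 + 195364 = 205768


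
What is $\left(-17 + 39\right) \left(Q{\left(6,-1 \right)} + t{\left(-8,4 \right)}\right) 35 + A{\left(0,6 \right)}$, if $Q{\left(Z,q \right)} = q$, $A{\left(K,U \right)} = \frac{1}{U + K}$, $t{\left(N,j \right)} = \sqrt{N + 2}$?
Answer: $- \frac{4619}{6} + 770 i \sqrt{6} \approx -769.83 + 1886.1 i$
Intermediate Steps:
$t{\left(N,j \right)} = \sqrt{2 + N}$
$A{\left(K,U \right)} = \frac{1}{K + U}$
$\left(-17 + 39\right) \left(Q{\left(6,-1 \right)} + t{\left(-8,4 \right)}\right) 35 + A{\left(0,6 \right)} = \left(-17 + 39\right) \left(-1 + \sqrt{2 - 8}\right) 35 + \frac{1}{0 + 6} = 22 \left(-1 + \sqrt{-6}\right) 35 + \frac{1}{6} = 22 \left(-1 + i \sqrt{6}\right) 35 + \frac{1}{6} = \left(-22 + 22 i \sqrt{6}\right) 35 + \frac{1}{6} = \left(-770 + 770 i \sqrt{6}\right) + \frac{1}{6} = - \frac{4619}{6} + 770 i \sqrt{6}$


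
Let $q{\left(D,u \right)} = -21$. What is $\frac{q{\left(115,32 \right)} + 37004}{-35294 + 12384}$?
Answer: $- \frac{36983}{22910} \approx -1.6143$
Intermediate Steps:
$\frac{q{\left(115,32 \right)} + 37004}{-35294 + 12384} = \frac{-21 + 37004}{-35294 + 12384} = \frac{36983}{-22910} = 36983 \left(- \frac{1}{22910}\right) = - \frac{36983}{22910}$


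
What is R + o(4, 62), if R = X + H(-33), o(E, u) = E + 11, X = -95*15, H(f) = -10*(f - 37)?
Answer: -710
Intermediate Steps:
H(f) = 370 - 10*f (H(f) = -10*(-37 + f) = 370 - 10*f)
X = -1425
o(E, u) = 11 + E
R = -725 (R = -1425 + (370 - 10*(-33)) = -1425 + (370 + 330) = -1425 + 700 = -725)
R + o(4, 62) = -725 + (11 + 4) = -725 + 15 = -710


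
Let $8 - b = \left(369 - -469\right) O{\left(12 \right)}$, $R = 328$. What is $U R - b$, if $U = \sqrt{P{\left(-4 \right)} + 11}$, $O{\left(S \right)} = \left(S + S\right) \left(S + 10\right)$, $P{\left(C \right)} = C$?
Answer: $442456 + 328 \sqrt{7} \approx 4.4332 \cdot 10^{5}$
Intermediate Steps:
$O{\left(S \right)} = 2 S \left(10 + S\right)$
$U = \sqrt{7}$ ($U = \sqrt{-4 + 11} = \sqrt{7} \approx 2.6458$)
$b = -442456$ ($b = 8 - \left(369 - -469\right) 2 \cdot 12 \left(10 + 12\right) = 8 - \left(369 + 469\right) 2 \cdot 12 \cdot 22 = 8 - 838 \cdot 528 = 8 - 442464 = -442456$)
$U R - b = \sqrt{7} \cdot 328 - -442456 = 328 \sqrt{7} + 442456 = 442456 + 328 \sqrt{7}$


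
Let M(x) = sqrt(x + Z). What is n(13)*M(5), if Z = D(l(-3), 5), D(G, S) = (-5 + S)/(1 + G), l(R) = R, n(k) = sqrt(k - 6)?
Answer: sqrt(35) ≈ 5.9161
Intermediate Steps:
n(k) = sqrt(-6 + k)
D(G, S) = (-5 + S)/(1 + G)
Z = 0 (Z = (-5 + 5)/(1 - 3) = 0/(-2) = -1/2*0 = 0)
M(x) = sqrt(x) (M(x) = sqrt(x + 0) = sqrt(x))
n(13)*M(5) = sqrt(-6 + 13)*sqrt(5) = sqrt(7)*sqrt(5) = sqrt(35)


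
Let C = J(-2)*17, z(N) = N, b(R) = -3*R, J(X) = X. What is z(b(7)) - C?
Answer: 13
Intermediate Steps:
C = -34 (C = -2*17 = -34)
z(b(7)) - C = -3*7 - 1*(-34) = -21 + 34 = 13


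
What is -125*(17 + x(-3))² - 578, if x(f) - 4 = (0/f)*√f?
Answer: -55703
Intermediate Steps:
x(f) = 4 (x(f) = 4 + (0/f)*√f = 4 + 0*√f = 4 + 0 = 4)
-125*(17 + x(-3))² - 578 = -125*(17 + 4)² - 578 = -125*21² - 578 = -125*441 - 578 = -55125 - 578 = -55703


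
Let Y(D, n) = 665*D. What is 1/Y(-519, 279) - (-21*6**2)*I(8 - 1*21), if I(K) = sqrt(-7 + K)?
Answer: -1/345135 + 1512*I*sqrt(5) ≈ -2.8974e-6 + 3380.9*I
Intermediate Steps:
1/Y(-519, 279) - (-21*6**2)*I(8 - 1*21) = 1/(665*(-519)) - (-21*6**2)*sqrt(-7 + (8 - 1*21)) = 1/(-345135) - (-21*36)*sqrt(-7 + (8 - 21)) = -1/345135 - (-756)*sqrt(-7 - 13) = -1/345135 - (-756)*sqrt(-20) = -1/345135 - (-756)*2*I*sqrt(5) = -1/345135 - (-1512)*I*sqrt(5) = -1/345135 + 1512*I*sqrt(5)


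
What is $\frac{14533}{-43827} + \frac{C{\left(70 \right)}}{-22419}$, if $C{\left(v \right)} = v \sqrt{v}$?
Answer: $- \frac{14533}{43827} - \frac{70 \sqrt{70}}{22419} \approx -0.35772$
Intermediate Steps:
$C{\left(v \right)} = v^{\frac{3}{2}}$
$\frac{14533}{-43827} + \frac{C{\left(70 \right)}}{-22419} = \frac{14533}{-43827} + \frac{70^{\frac{3}{2}}}{-22419} = 14533 \left(- \frac{1}{43827}\right) + 70 \sqrt{70} \left(- \frac{1}{22419}\right) = - \frac{14533}{43827} - \frac{70 \sqrt{70}}{22419}$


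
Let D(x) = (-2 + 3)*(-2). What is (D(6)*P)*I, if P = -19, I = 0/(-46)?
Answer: 0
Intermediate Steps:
I = 0 (I = 0*(-1/46) = 0)
D(x) = -2 (D(x) = 1*(-2) = -2)
(D(6)*P)*I = -2*(-19)*0 = 38*0 = 0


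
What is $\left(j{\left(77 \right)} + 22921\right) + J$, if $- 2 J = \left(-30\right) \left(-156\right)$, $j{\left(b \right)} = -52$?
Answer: $20529$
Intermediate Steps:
$J = -2340$ ($J = - \frac{\left(-30\right) \left(-156\right)}{2} = \left(- \frac{1}{2}\right) 4680 = -2340$)
$\left(j{\left(77 \right)} + 22921\right) + J = \left(-52 + 22921\right) - 2340 = 22869 - 2340 = 20529$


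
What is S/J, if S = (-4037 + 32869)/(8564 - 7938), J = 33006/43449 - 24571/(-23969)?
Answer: 5004413877232/193925012803 ≈ 25.806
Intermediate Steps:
J = 619568731/347143027 (J = 33006*(1/43449) - 24571*(-1/23969) = 11002/14483 + 24571/23969 = 619568731/347143027 ≈ 1.7848)
S = 14416/313 (S = 28832/626 = 28832*(1/626) = 14416/313 ≈ 46.057)
S/J = 14416/(313*(619568731/347143027)) = (14416/313)*(347143027/619568731) = 5004413877232/193925012803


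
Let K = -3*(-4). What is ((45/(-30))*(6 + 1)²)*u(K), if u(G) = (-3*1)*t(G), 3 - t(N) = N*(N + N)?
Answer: -125685/2 ≈ -62843.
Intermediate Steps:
t(N) = 3 - 2*N² (t(N) = 3 - N*(N + N) = 3 - N*2*N = 3 - 2*N²)
K = 12
u(G) = -9 + 6*G² (u(G) = (-3*1)*(3 - 2*G²) = -3*(3 - 2*G²) = -9 + 6*G²)
((45/(-30))*(6 + 1)²)*u(K) = ((45/(-30))*(6 + 1)²)*(-9 + 6*12²) = ((45*(-1/30))*7²)*(-9 + 6*144) = (-3/2*49)*(-9 + 864) = -147/2*855 = -125685/2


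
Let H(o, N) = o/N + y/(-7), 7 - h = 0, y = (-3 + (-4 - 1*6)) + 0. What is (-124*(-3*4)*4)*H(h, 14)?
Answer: 98208/7 ≈ 14030.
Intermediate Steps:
y = -13 (y = (-3 + (-4 - 6)) + 0 = (-3 - 10) + 0 = -13 + 0 = -13)
h = 7 (h = 7 - 1*0 = 7 + 0 = 7)
H(o, N) = 13/7 + o/N (H(o, N) = o/N - 13/(-7) = o/N - 13*(-⅐) = o/N + 13/7 = 13/7 + o/N)
(-124*(-3*4)*4)*H(h, 14) = (-124*(-3*4)*4)*(13/7 + 7/14) = (-(-1488)*4)*(13/7 + 7*(1/14)) = (-124*(-48))*(13/7 + ½) = 5952*(33/14) = 98208/7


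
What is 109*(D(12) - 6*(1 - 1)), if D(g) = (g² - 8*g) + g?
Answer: 6540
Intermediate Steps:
D(g) = g² - 7*g
109*(D(12) - 6*(1 - 1)) = 109*(12*(-7 + 12) - 6*(1 - 1)) = 109*(12*5 - 6*0) = 109*(60 + 0) = 109*60 = 6540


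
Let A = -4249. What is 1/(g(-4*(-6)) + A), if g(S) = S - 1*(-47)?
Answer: -1/4178 ≈ -0.00023935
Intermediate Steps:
g(S) = 47 + S (g(S) = S + 47 = 47 + S)
1/(g(-4*(-6)) + A) = 1/((47 - 4*(-6)) - 4249) = 1/((47 + 24) - 4249) = 1/(71 - 4249) = 1/(-4178) = -1/4178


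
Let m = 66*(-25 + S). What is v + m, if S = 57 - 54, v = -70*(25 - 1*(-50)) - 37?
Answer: -6739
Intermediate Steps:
v = -5287 (v = -70*(25 + 50) - 37 = -70*75 - 37 = -5250 - 37 = -5287)
S = 3
m = -1452 (m = 66*(-25 + 3) = 66*(-22) = -1452)
v + m = -5287 - 1452 = -6739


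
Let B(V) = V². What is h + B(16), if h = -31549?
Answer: -31293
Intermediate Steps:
h + B(16) = -31549 + 16² = -31549 + 256 = -31293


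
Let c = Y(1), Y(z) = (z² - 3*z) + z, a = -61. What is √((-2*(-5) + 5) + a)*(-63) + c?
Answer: -1 - 63*I*√46 ≈ -1.0 - 427.29*I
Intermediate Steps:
Y(z) = z² - 2*z
c = -1 (c = 1*(-2 + 1) = 1*(-1) = -1)
√((-2*(-5) + 5) + a)*(-63) + c = √((-2*(-5) + 5) - 61)*(-63) - 1 = √((10 + 5) - 61)*(-63) - 1 = √(15 - 61)*(-63) - 1 = √(-46)*(-63) - 1 = (I*√46)*(-63) - 1 = -63*I*√46 - 1 = -1 - 63*I*√46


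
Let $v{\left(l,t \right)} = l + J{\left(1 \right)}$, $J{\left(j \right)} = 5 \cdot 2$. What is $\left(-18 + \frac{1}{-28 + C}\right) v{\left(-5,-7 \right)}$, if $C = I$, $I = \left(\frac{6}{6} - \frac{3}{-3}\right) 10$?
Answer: $- \frac{725}{8} \approx -90.625$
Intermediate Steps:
$J{\left(j \right)} = 10$
$v{\left(l,t \right)} = 10 + l$ ($v{\left(l,t \right)} = l + 10 = 10 + l$)
$I = 20$ ($I = \left(6 \cdot \frac{1}{6} - -1\right) 10 = \left(1 + 1\right) 10 = 2 \cdot 10 = 20$)
$C = 20$
$\left(-18 + \frac{1}{-28 + C}\right) v{\left(-5,-7 \right)} = \left(-18 + \frac{1}{-28 + 20}\right) \left(10 - 5\right) = \left(-18 + \frac{1}{-8}\right) 5 = \left(-18 - \frac{1}{8}\right) 5 = \left(- \frac{145}{8}\right) 5 = - \frac{725}{8}$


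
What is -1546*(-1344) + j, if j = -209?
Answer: 2077615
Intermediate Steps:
-1546*(-1344) + j = -1546*(-1344) - 209 = 2077824 - 209 = 2077615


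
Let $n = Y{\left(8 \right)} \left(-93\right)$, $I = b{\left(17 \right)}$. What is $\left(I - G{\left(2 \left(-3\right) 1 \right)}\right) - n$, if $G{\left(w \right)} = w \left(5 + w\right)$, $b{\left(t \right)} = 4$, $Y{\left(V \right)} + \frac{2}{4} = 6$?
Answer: $\frac{1019}{2} \approx 509.5$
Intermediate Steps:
$Y{\left(V \right)} = \frac{11}{2}$ ($Y{\left(V \right)} = - \frac{1}{2} + 6 = \frac{11}{2}$)
$I = 4$
$n = - \frac{1023}{2}$ ($n = \frac{11}{2} \left(-93\right) = - \frac{1023}{2} \approx -511.5$)
$\left(I - G{\left(2 \left(-3\right) 1 \right)}\right) - n = \left(4 - 2 \left(-3\right) 1 \left(5 + 2 \left(-3\right) 1\right)\right) - - \frac{1023}{2} = \left(4 - \left(-6\right) 1 \left(5 - 6\right)\right) + \frac{1023}{2} = \left(4 - - 6 \left(5 - 6\right)\right) + \frac{1023}{2} = \left(4 - \left(-6\right) \left(-1\right)\right) + \frac{1023}{2} = \left(4 - 6\right) + \frac{1023}{2} = -2 + \frac{1023}{2} = \frac{1019}{2}$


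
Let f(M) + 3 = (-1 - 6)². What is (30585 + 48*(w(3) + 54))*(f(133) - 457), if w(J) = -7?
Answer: -13497651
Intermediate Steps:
f(M) = 46 (f(M) = -3 + (-1 - 6)² = -3 + (-7)² = -3 + 49 = 46)
(30585 + 48*(w(3) + 54))*(f(133) - 457) = (30585 + 48*(-7 + 54))*(46 - 457) = (30585 + 48*47)*(-411) = (30585 + 2256)*(-411) = 32841*(-411) = -13497651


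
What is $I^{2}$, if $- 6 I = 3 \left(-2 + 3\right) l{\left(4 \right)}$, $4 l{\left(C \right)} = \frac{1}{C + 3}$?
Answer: $\frac{1}{3136} \approx 0.00031888$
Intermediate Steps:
$l{\left(C \right)} = \frac{1}{4 \left(3 + C\right)}$ ($l{\left(C \right)} = \frac{1}{4 \left(C + 3\right)} = \frac{1}{4 \left(3 + C\right)}$)
$I = - \frac{1}{56}$ ($I = - \frac{3 \left(-2 + 3\right) \frac{1}{4 \left(3 + 4\right)}}{6} = - \frac{3 \cdot 1 \frac{1}{4 \cdot 7}}{6} = - \frac{3 \cdot \frac{1}{4} \cdot \frac{1}{7}}{6} = - \frac{3 \cdot \frac{1}{28}}{6} = \left(- \frac{1}{6}\right) \frac{3}{28} = - \frac{1}{56} \approx -0.017857$)
$I^{2} = \left(- \frac{1}{56}\right)^{2} = \frac{1}{3136}$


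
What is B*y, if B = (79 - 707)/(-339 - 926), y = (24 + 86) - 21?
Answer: 55892/1265 ≈ 44.183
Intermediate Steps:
y = 89 (y = 110 - 21 = 89)
B = 628/1265 (B = -628/(-1265) = -628*(-1/1265) = 628/1265 ≈ 0.49644)
B*y = (628/1265)*89 = 55892/1265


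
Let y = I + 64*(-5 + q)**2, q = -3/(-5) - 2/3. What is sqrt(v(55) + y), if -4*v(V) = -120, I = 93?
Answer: sqrt(397339)/15 ≈ 42.023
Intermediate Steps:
v(V) = 30 (v(V) = -1/4*(-120) = 30)
q = -1/15 (q = -3*(-1/5) - 2*1/3 = 3/5 - 2/3 = -1/15 ≈ -0.066667)
y = 390589/225 (y = 93 + 64*(-5 - 1/15)**2 = 93 + 64*(-76/15)**2 = 93 + 64*(5776/225) = 93 + 369664/225 = 390589/225 ≈ 1736.0)
sqrt(v(55) + y) = sqrt(30 + 390589/225) = sqrt(397339/225) = sqrt(397339)/15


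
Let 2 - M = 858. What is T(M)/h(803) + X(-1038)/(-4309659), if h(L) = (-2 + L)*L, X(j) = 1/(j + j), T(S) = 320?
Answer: 318110367787/639404677887228 ≈ 0.00049751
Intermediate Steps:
M = -856 (M = 2 - 1*858 = 2 - 858 = -856)
X(j) = 1/(2*j)
h(L) = L*(-2 + L)
T(M)/h(803) + X(-1038)/(-4309659) = 320/((803*(-2 + 803))) + ((½)/(-1038))/(-4309659) = 320/((803*801)) + ((½)*(-1/1038))*(-1/4309659) = 320/643203 - 1/2076*(-1/4309659) = 320*(1/643203) + 1/8946852084 = 320/643203 + 1/8946852084 = 318110367787/639404677887228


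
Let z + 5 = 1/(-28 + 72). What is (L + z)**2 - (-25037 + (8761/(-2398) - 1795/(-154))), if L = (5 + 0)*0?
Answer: 37008628595/1477168 ≈ 25054.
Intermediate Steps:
L = 0 (L = 5*0 = 0)
z = -219/44 (z = -5 + 1/(-28 + 72) = -5 + 1/44 = -219/44 ≈ -4.9773)
(L + z)**2 - (-25037 + (8761/(-2398) - 1795/(-154))) = (0 - 219/44)**2 - (-25037 + (8761/(-2398) - 1795/(-154))) = (-219/44)**2 - (-25037 + (8761*(-1/2398) - 1795*(-1/154))) = 47961/1936 - (-25037 + (-8761/2398 + 1795/154)) = 47961/1936 - (-25037 + 67164/8393) = 47961/1936 - 1*(-210068377/8393) = 47961/1936 + 210068377/8393 = 37008628595/1477168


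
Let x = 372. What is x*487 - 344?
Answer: 180820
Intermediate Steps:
x*487 - 344 = 372*487 - 344 = 181164 - 344 = 180820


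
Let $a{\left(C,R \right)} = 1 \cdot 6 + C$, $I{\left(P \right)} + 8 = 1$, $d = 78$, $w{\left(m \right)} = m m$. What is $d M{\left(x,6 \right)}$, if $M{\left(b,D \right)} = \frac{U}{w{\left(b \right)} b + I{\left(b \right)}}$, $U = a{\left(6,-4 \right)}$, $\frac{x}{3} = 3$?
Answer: $\frac{468}{361} \approx 1.2964$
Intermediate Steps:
$x = 9$ ($x = 3 \cdot 3 = 9$)
$w{\left(m \right)} = m^{2}$
$I{\left(P \right)} = -7$ ($I{\left(P \right)} = -8 + 1 = -7$)
$a{\left(C,R \right)} = 6 + C$
$U = 12$ ($U = 6 + 6 = 12$)
$M{\left(b,D \right)} = \frac{12}{-7 + b^{3}}$ ($M{\left(b,D \right)} = \frac{12}{b^{2} b - 7} = \frac{12}{b^{3} - 7} = \frac{12}{-7 + b^{3}}$)
$d M{\left(x,6 \right)} = 78 \frac{12}{-7 + 9^{3}} = 78 \frac{12}{-7 + 729} = 78 \cdot \frac{12}{722} = 78 \cdot 12 \cdot \frac{1}{722} = 78 \cdot \frac{6}{361} = \frac{468}{361}$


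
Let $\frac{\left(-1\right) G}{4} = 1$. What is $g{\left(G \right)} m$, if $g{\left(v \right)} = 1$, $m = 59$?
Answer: $59$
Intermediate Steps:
$G = -4$ ($G = \left(-4\right) 1 = -4$)
$g{\left(G \right)} m = 1 \cdot 59 = 59$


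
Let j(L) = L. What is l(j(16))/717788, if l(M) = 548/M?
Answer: 137/2871152 ≈ 4.7716e-5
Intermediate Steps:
l(j(16))/717788 = (548/16)/717788 = (548*(1/16))*(1/717788) = (137/4)*(1/717788) = 137/2871152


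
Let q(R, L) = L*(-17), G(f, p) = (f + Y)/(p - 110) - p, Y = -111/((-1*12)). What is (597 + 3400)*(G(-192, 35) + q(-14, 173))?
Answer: -3565599793/300 ≈ -1.1885e+7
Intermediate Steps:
Y = 37/4 (Y = -111/(-12) = -111*(-1/12) = 37/4 ≈ 9.2500)
G(f, p) = -p + (37/4 + f)/(-110 + p) (G(f, p) = (f + 37/4)/(p - 110) - p = (37/4 + f)/(-110 + p) - p = -p + (37/4 + f)/(-110 + p))
q(R, L) = -17*L
(597 + 3400)*(G(-192, 35) + q(-14, 173)) = (597 + 3400)*((37/4 - 192 - 1*35² + 110*35)/(-110 + 35) - 17*173) = 3997*((37/4 - 192 - 1*1225 + 3850)/(-75) - 2941) = 3997*(-(37/4 - 192 - 1225 + 3850)/75 - 2941) = 3997*(-1/75*9769/4 - 2941) = 3997*(-9769/300 - 2941) = 3997*(-892069/300) = -3565599793/300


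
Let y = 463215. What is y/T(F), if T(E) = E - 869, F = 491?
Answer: -154405/126 ≈ -1225.4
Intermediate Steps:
T(E) = -869 + E
y/T(F) = 463215/(-869 + 491) = 463215/(-378) = 463215*(-1/378) = -154405/126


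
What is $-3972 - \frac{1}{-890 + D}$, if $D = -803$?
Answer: $- \frac{6724595}{1693} \approx -3972.0$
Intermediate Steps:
$-3972 - \frac{1}{-890 + D} = -3972 - \frac{1}{-890 - 803} = -3972 - \frac{1}{-1693} = -3972 - - \frac{1}{1693} = -3972 + \frac{1}{1693} = - \frac{6724595}{1693}$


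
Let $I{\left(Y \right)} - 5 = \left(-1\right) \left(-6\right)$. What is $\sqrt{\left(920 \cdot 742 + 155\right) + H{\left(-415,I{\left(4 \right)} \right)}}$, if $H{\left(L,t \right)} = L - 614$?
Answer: $\sqrt{681766} \approx 825.69$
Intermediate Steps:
$I{\left(Y \right)} = 11$ ($I{\left(Y \right)} = 5 - -6 = 5 + 6 = 11$)
$H{\left(L,t \right)} = -614 + L$ ($H{\left(L,t \right)} = L - 614 = -614 + L$)
$\sqrt{\left(920 \cdot 742 + 155\right) + H{\left(-415,I{\left(4 \right)} \right)}} = \sqrt{\left(920 \cdot 742 + 155\right) - 1029} = \sqrt{\left(682640 + 155\right) - 1029} = \sqrt{682795 - 1029} = \sqrt{681766}$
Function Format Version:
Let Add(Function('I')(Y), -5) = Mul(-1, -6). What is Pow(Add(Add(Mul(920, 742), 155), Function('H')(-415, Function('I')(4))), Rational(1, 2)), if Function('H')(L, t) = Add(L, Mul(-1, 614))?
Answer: Pow(681766, Rational(1, 2)) ≈ 825.69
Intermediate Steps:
Function('I')(Y) = 11 (Function('I')(Y) = Add(5, Mul(-1, -6)) = Add(5, 6) = 11)
Function('H')(L, t) = Add(-614, L) (Function('H')(L, t) = Add(L, -614) = Add(-614, L))
Pow(Add(Add(Mul(920, 742), 155), Function('H')(-415, Function('I')(4))), Rational(1, 2)) = Pow(Add(Add(Mul(920, 742), 155), Add(-614, -415)), Rational(1, 2)) = Pow(Add(Add(682640, 155), -1029), Rational(1, 2)) = Pow(Add(682795, -1029), Rational(1, 2)) = Pow(681766, Rational(1, 2))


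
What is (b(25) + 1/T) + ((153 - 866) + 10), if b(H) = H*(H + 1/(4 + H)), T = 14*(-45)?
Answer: -1409339/18270 ≈ -77.140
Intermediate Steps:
T = -630
(b(25) + 1/T) + ((153 - 866) + 10) = (25*(1 + 25² + 4*25)/(4 + 25) + 1/(-630)) + ((153 - 866) + 10) = (25*(1 + 625 + 100)/29 - 1/630) + (-713 + 10) = (25*(1/29)*726 - 1/630) - 703 = (18150/29 - 1/630) - 703 = 11434471/18270 - 703 = -1409339/18270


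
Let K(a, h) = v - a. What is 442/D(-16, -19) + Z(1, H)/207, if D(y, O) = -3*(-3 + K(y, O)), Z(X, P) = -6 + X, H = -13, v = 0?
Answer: -2351/207 ≈ -11.357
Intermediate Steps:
K(a, h) = -a (K(a, h) = 0 - a = -a)
D(y, O) = 9 + 3*y (D(y, O) = -3*(-3 - y) = 9 + 3*y)
442/D(-16, -19) + Z(1, H)/207 = 442/(9 + 3*(-16)) + (-6 + 1)/207 = 442/(9 - 48) - 5*1/207 = 442/(-39) - 5/207 = 442*(-1/39) - 5/207 = -34/3 - 5/207 = -2351/207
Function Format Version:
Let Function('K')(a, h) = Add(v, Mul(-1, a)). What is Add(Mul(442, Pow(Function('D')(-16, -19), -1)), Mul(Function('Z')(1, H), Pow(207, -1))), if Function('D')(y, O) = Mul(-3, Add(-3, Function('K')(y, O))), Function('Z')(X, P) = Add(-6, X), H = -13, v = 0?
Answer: Rational(-2351, 207) ≈ -11.357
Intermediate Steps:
Function('K')(a, h) = Mul(-1, a) (Function('K')(a, h) = Add(0, Mul(-1, a)) = Mul(-1, a))
Function('D')(y, O) = Add(9, Mul(3, y)) (Function('D')(y, O) = Mul(-3, Add(-3, Mul(-1, y))) = Add(9, Mul(3, y)))
Add(Mul(442, Pow(Function('D')(-16, -19), -1)), Mul(Function('Z')(1, H), Pow(207, -1))) = Add(Mul(442, Pow(Add(9, Mul(3, -16)), -1)), Mul(Add(-6, 1), Pow(207, -1))) = Add(Mul(442, Pow(Add(9, -48), -1)), Mul(-5, Rational(1, 207))) = Add(Mul(442, Pow(-39, -1)), Rational(-5, 207)) = Add(Mul(442, Rational(-1, 39)), Rational(-5, 207)) = Add(Rational(-34, 3), Rational(-5, 207)) = Rational(-2351, 207)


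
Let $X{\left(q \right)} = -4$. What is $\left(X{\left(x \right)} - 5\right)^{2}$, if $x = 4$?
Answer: $81$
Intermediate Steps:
$\left(X{\left(x \right)} - 5\right)^{2} = \left(-4 - 5\right)^{2} = \left(-9\right)^{2} = 81$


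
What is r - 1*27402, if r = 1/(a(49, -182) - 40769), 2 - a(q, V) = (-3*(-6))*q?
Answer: -1141265899/41649 ≈ -27402.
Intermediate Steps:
a(q, V) = 2 - 18*q (a(q, V) = 2 - (-3*(-6))*q = 2 - 18*q)
r = -1/41649 (r = 1/((2 - 18*49) - 40769) = 1/((2 - 882) - 40769) = 1/(-880 - 40769) = 1/(-41649) = -1/41649 ≈ -2.4010e-5)
r - 1*27402 = -1/41649 - 1*27402 = -1/41649 - 27402 = -1141265899/41649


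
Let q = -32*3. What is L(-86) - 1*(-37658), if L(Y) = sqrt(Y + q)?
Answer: 37658 + I*sqrt(182) ≈ 37658.0 + 13.491*I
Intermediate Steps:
q = -96
L(Y) = sqrt(-96 + Y) (L(Y) = sqrt(Y - 96) = sqrt(-96 + Y))
L(-86) - 1*(-37658) = sqrt(-96 - 86) - 1*(-37658) = sqrt(-182) + 37658 = I*sqrt(182) + 37658 = 37658 + I*sqrt(182)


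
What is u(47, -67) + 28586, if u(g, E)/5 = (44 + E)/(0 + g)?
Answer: 1343427/47 ≈ 28584.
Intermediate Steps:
u(g, E) = 5*(44 + E)/g (u(g, E) = 5*((44 + E)/(0 + g)) = 5*((44 + E)/g) = 5*(44 + E)/g)
u(47, -67) + 28586 = 5*(44 - 67)/47 + 28586 = 5*(1/47)*(-23) + 28586 = -115/47 + 28586 = 1343427/47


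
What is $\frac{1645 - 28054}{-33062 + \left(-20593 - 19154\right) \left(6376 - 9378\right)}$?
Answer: $- \frac{26409}{119287432} \approx -0.00022139$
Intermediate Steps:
$\frac{1645 - 28054}{-33062 + \left(-20593 - 19154\right) \left(6376 - 9378\right)} = - \frac{26409}{-33062 - -119320494} = - \frac{26409}{-33062 + 119320494} = - \frac{26409}{119287432}$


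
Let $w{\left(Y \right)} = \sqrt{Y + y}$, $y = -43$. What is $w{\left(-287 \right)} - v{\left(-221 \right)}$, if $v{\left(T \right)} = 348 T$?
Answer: $76908 + i \sqrt{330} \approx 76908.0 + 18.166 i$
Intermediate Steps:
$w{\left(Y \right)} = \sqrt{-43 + Y}$ ($w{\left(Y \right)} = \sqrt{Y - 43} = \sqrt{-43 + Y}$)
$w{\left(-287 \right)} - v{\left(-221 \right)} = \sqrt{-43 - 287} - 348 \left(-221\right) = \sqrt{-330} - -76908 = i \sqrt{330} + 76908 = 76908 + i \sqrt{330}$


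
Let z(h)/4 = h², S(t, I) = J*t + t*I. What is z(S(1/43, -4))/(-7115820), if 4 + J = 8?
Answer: 0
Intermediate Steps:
J = 4 (J = -4 + 8 = 4)
S(t, I) = 4*t + I*t (S(t, I) = 4*t + t*I = 4*t + I*t)
z(h) = 4*h²
z(S(1/43, -4))/(-7115820) = (4*((4 - 4)/43)²)/(-7115820) = (4*((1/43)*0)²)*(-1/7115820) = (4*0²)*(-1/7115820) = (4*0)*(-1/7115820) = 0*(-1/7115820) = 0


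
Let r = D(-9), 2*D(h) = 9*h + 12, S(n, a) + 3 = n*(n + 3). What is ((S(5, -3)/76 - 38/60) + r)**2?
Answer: 1560013009/1299600 ≈ 1200.4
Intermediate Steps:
S(n, a) = -3 + n*(3 + n) (S(n, a) = -3 + n*(n + 3) = -3 + n*(3 + n))
D(h) = 6 + 9*h/2 (D(h) = (9*h + 12)/2 = (12 + 9*h)/2 = 6 + 9*h/2)
r = -69/2 (r = 6 + (9/2)*(-9) = 6 - 81/2 = -69/2 ≈ -34.500)
((S(5, -3)/76 - 38/60) + r)**2 = (((-3 + 5**2 + 3*5)/76 - 38/60) - 69/2)**2 = (((-3 + 25 + 15)*(1/76) - 38*1/60) - 69/2)**2 = ((37*(1/76) - 19/30) - 69/2)**2 = ((37/76 - 19/30) - 69/2)**2 = (-167/1140 - 69/2)**2 = (-39497/1140)**2 = 1560013009/1299600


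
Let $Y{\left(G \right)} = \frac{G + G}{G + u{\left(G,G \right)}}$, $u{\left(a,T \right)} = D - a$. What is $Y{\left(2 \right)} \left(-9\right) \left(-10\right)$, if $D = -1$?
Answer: $-360$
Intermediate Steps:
$u{\left(a,T \right)} = -1 - a$
$Y{\left(G \right)} = - 2 G$ ($Y{\left(G \right)} = \frac{G + G}{G - \left(1 + G\right)} = \frac{2 G}{-1} = 2 G \left(-1\right) = - 2 G$)
$Y{\left(2 \right)} \left(-9\right) \left(-10\right) = \left(-2\right) 2 \left(-9\right) \left(-10\right) = \left(-4\right) \left(-9\right) \left(-10\right) = 36 \left(-10\right) = -360$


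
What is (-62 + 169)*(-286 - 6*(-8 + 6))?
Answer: -29318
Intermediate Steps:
(-62 + 169)*(-286 - 6*(-8 + 6)) = 107*(-286 - 6*(-2)) = 107*(-286 + 12) = 107*(-274) = -29318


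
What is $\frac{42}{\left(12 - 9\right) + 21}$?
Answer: $\frac{7}{4} \approx 1.75$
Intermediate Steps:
$\frac{42}{\left(12 - 9\right) + 21} = \frac{42}{3 + 21} = \frac{42}{24} = 42 \cdot \frac{1}{24} = \frac{7}{4}$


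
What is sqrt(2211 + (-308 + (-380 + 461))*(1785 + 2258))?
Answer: 5*I*sqrt(36622) ≈ 956.84*I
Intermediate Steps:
sqrt(2211 + (-308 + (-380 + 461))*(1785 + 2258)) = sqrt(2211 + (-308 + 81)*4043) = sqrt(2211 - 227*4043) = sqrt(2211 - 917761) = sqrt(-915550) = 5*I*sqrt(36622)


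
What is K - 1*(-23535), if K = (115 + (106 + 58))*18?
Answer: 28557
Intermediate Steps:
K = 5022 (K = (115 + 164)*18 = 279*18 = 5022)
K - 1*(-23535) = 5022 - 1*(-23535) = 5022 + 23535 = 28557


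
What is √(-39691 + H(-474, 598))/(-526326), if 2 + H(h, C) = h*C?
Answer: -I*√35905/175442 ≈ -0.0010801*I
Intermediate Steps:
H(h, C) = -2 + C*h (H(h, C) = -2 + h*C = -2 + C*h)
√(-39691 + H(-474, 598))/(-526326) = √(-39691 + (-2 + 598*(-474)))/(-526326) = √(-39691 + (-2 - 283452))*(-1/526326) = √(-39691 - 283454)*(-1/526326) = √(-323145)*(-1/526326) = (3*I*√35905)*(-1/526326) = -I*√35905/175442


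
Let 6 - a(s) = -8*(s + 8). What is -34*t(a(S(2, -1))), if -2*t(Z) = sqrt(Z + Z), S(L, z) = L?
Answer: 34*sqrt(43) ≈ 222.95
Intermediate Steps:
a(s) = 70 + 8*s (a(s) = 6 - (-8)*(s + 8) = 6 - (-8)*(8 + s) = 6 - (-64 - 8*s) = 6 + (64 + 8*s) = 70 + 8*s)
t(Z) = -sqrt(2)*sqrt(Z)/2 (t(Z) = -sqrt(Z + Z)/2 = -sqrt(2)*sqrt(Z)/2)
-34*t(a(S(2, -1))) = -(-17)*sqrt(2)*sqrt(70 + 8*2) = -(-17)*sqrt(2)*sqrt(70 + 16) = -(-17)*sqrt(2)*sqrt(86) = -(-34)*sqrt(43) = 34*sqrt(43)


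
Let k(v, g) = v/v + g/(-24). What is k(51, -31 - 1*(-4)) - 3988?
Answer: -31887/8 ≈ -3985.9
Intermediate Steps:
k(v, g) = 1 - g/24 (k(v, g) = 1 + g*(-1/24) = 1 - g/24)
k(51, -31 - 1*(-4)) - 3988 = (1 - (-31 - 1*(-4))/24) - 3988 = (1 - (-31 + 4)/24) - 3988 = (1 - 1/24*(-27)) - 3988 = (1 + 9/8) - 3988 = 17/8 - 3988 = -31887/8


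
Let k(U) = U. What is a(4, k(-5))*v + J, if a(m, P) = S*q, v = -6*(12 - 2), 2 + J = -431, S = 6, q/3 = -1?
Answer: 647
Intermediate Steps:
q = -3 (q = 3*(-1) = -3)
J = -433 (J = -2 - 431 = -433)
v = -60 (v = -6*10 = -60)
a(m, P) = -18 (a(m, P) = 6*(-3) = -18)
a(4, k(-5))*v + J = -18*(-60) - 433 = 1080 - 433 = 647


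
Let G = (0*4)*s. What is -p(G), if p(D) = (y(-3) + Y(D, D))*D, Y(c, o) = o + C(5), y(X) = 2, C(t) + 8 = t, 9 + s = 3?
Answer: 0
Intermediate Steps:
s = -6 (s = -9 + 3 = -6)
C(t) = -8 + t
Y(c, o) = -3 + o (Y(c, o) = o + (-8 + 5) = o - 3 = -3 + o)
G = 0 (G = (0*4)*(-6) = 0*(-6) = 0)
p(D) = D*(-1 + D) (p(D) = (2 + (-3 + D))*D = (-1 + D)*D = D*(-1 + D))
-p(G) = -0*(-1 + 0) = -0*(-1) = -1*0 = 0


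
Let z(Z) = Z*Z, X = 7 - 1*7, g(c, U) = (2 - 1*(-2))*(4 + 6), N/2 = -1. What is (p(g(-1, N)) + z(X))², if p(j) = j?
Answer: 1600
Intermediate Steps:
N = -2 (N = 2*(-1) = -2)
g(c, U) = 40 (g(c, U) = (2 + 2)*10 = 4*10 = 40)
X = 0 (X = 7 - 7 = 0)
z(Z) = Z²
(p(g(-1, N)) + z(X))² = (40 + 0²)² = (40 + 0)² = 40² = 1600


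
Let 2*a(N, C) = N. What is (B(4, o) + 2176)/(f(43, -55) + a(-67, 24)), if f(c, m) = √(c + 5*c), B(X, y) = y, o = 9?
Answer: -292790/3457 - 8740*√258/3457 ≈ -125.30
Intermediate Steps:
a(N, C) = N/2
f(c, m) = √6*√c (f(c, m) = √(6*c) = √6*√c)
(B(4, o) + 2176)/(f(43, -55) + a(-67, 24)) = (9 + 2176)/(√6*√43 + (½)*(-67)) = 2185/(√258 - 67/2) = 2185/(-67/2 + √258)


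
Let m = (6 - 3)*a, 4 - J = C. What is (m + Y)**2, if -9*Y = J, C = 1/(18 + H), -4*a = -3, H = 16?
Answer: 15129/4624 ≈ 3.2718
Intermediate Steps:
a = 3/4 (a = -1/4*(-3) = 3/4 ≈ 0.75000)
C = 1/34 (C = 1/(18 + 16) = 1/34 ≈ 0.029412)
J = 135/34 (J = 4 - 1*1/34 = 4 - 1/34 = 135/34 ≈ 3.9706)
m = 9/4 (m = (6 - 3)*(3/4) = 3*(3/4) = 9/4 ≈ 2.2500)
Y = -15/34 (Y = -1/9*135/34 = -15/34 ≈ -0.44118)
(m + Y)**2 = (9/4 - 15/34)**2 = (123/68)**2 = 15129/4624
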